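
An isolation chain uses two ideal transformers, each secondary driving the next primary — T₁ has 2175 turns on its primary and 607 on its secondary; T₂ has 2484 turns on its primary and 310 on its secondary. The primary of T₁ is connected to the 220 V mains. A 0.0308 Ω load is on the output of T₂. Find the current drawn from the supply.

I_supply ≈ 8.66 A

Secondary of T₁: V = 220.00 × 607/2175 = 61.398 V.
Secondary of T₂: V = 61.398 × 310/2484 = 7.6624 V.
I_load = 7.6624/0.0308 = 248.78 A, so P_out = 7.6624 × 248.78 = 1906.2 W.
All ideal ⇒ P_in = P_out, so I_supply = 1906.2/220 = 8.66 A.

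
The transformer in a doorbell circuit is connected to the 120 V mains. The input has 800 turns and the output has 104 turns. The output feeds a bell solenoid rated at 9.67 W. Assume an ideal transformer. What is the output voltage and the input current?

V_out = V_in × N_out/N_in = 120 × 104/800 = 15.600 V.
I_out = P/V_out = 9.67/15.600 = 0.61987 A.
I_in = I_out × N_out/N_in = 0.61987 × 104/800 = 0.0806 A.

V_out ≈ 15.6 V, I_in ≈ 0.0806 A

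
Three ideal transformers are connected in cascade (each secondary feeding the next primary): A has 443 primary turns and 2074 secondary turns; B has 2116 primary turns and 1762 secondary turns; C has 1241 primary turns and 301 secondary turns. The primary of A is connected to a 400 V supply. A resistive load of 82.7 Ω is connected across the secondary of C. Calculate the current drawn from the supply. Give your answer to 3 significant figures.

Secondary of A: V = 400.00 × 2074/443 = 1872.7 V.
Secondary of B: V = 1872.7 × 1762/2116 = 1559.4 V.
Secondary of C: V = 1559.4 × 301/1241 = 378.22 V.
I_load = 378.22/82.7 = 4.5735 A, so P_out = 378.22 × 4.5735 = 1729.8 W.
All ideal ⇒ P_in = P_out, so I_supply = 1729.8/400 = 4.32 A.

I_supply ≈ 4.32 A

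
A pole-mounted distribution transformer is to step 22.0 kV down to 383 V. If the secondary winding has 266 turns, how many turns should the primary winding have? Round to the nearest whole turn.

N_p = 15279 turns

N_p/N_s = V_p/V_s, so N_p = 266 × 22000/383 = 15279.4 ≈ 15279 turns.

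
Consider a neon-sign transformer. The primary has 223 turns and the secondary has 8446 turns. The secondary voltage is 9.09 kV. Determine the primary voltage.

V_p ≈ 240 V

V_p/V_s = N_p/N_s, so V_p = 9090 × 223/8446 = 240 V.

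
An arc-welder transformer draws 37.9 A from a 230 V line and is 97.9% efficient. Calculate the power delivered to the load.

P_out ≈ 8530 W

P_in = V_p I_p = 230 × 37.9 = 8717.0 W.
P_out = η P_in = 0.979 × 8717.0 = 8530 W.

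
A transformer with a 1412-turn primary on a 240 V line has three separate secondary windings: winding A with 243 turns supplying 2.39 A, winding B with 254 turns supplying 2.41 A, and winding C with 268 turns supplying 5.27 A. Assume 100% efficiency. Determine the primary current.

I_p ≈ 1.85 A

V_A = 240 × 243/1412 = 41.303 V; V_B = 240 × 254/1412 = 43.173 V; V_C = 240 × 268/1412 = 45.552 V.
P_out = V_A I_A + V_B I_B + V_C I_C = 41.303×2.39 + 43.173×2.41 + 45.552×5.27 = 98.714 + 104.05 + 240.06 = 442.82 W.
Ideal ⇒ P_in = P_out, so I_p = P_out/V_p = 442.82/240 = 1.85 A.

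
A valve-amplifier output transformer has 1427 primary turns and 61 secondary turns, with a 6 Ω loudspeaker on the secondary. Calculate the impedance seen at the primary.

Z_p = (N_p/N_s)² × Z_s = (1427/61)² × 6 = 3280 Ω.

Z_p ≈ 3280 Ω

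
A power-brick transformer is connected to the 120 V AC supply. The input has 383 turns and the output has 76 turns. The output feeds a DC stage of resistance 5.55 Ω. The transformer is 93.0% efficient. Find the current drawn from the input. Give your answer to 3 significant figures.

V_out = 120 × 76/383 = 23.812 V.
I_out = V_out/R = 23.812/5.55 = 4.2905 A.
P_out = V_out I_out = 23.812 × 4.2905 = 102.16 W.
P_in = P_out/η = 102.16/0.930 = 109.85 W.
I_in = P_in/V_in = 109.85/120 = 0.915 A.

I_in ≈ 0.915 A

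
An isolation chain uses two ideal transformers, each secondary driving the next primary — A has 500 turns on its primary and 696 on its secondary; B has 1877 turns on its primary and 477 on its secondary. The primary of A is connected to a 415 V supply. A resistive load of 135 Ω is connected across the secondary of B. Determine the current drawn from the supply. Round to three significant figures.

Secondary of A: V = 415.00 × 696/500 = 577.68 V.
Secondary of B: V = 577.68 × 477/1877 = 146.81 V.
I_load = 146.81/135 = 1.0874 A, so P_out = 146.81 × 1.0874 = 159.64 W.
All ideal ⇒ P_in = P_out, so I_supply = 159.64/415 = 0.385 A.

I_supply ≈ 0.385 A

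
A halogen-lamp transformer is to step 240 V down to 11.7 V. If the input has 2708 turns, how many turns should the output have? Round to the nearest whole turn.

N_out/N_in = V_out/V_in, so N_out = 2708 × 11.7/240 = 132.0 ≈ 132 turns.

N_out = 132 turns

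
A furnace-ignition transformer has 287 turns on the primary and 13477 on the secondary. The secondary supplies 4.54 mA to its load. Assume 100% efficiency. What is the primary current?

I_p ≈ 0.213 A

For an ideal transformer I_p/I_s = N_s/N_p, so I_p = 0.00454 × 13477/287 = 0.213 A.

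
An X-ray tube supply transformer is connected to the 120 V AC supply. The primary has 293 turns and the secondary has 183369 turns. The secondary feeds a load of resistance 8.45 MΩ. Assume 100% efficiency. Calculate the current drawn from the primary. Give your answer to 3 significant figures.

V_s = V_p × N_s/N_p = 120 × 183369/293 = 75100 V.
I_s = V_s/R = 75100/(8.45×10^6) = 0.0088876 A.
For an ideal transformer I_p N_p = I_s N_s, so I_p = 0.0088876 × 183369/293 = 5.56 A.

I_p ≈ 5.56 A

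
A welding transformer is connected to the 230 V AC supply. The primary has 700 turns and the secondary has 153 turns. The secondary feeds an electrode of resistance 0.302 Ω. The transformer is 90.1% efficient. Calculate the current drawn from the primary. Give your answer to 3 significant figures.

I_p ≈ 40.4 A

V_s = 230 × 153/700 = 50.271 V.
I_s = V_s/R = 50.271/0.302 = 166.46 A.
P_out = V_s I_s = 50.271 × 166.46 = 8368.3 W.
P_in = P_out/η = 8368.3/0.901 = 9287.8 W.
I_p = P_in/V_p = 9287.8/230 = 40.4 A.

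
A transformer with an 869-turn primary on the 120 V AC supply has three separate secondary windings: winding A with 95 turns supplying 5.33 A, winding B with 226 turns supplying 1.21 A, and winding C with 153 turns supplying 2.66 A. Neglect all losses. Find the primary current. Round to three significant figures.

V_A = 120 × 95/869 = 13.119 V; V_B = 120 × 226/869 = 31.208 V; V_C = 120 × 153/869 = 21.128 V.
P_out = V_A I_A + V_B I_B + V_C I_C = 13.119×5.33 + 31.208×1.21 + 21.128×2.66 = 69.922 + 37.762 + 56.200 = 163.88 W.
Ideal ⇒ P_in = P_out, so I_p = P_out/V_p = 163.88/120 = 1.37 A.

I_p ≈ 1.37 A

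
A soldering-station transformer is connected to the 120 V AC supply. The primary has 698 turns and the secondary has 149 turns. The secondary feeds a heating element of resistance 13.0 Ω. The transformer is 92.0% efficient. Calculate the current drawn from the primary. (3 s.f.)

I_p ≈ 0.457 A

V_s = 120 × 149/698 = 25.616 V.
I_s = V_s/R = 25.616/13.0 = 1.9705 A.
P_out = V_s I_s = 25.616 × 1.9705 = 50.476 W.
P_in = P_out/η = 50.476/0.920 = 54.865 W.
I_p = P_in/V_p = 54.865/120 = 0.457 A.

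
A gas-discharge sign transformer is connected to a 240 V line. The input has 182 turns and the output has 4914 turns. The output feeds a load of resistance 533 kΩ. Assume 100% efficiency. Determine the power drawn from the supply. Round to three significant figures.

P ≈ 78.8 W

V_out = V_in × N_out/N_in = 240 × 4914/182 = 6480.0 V.
I_out = V_out/R = 6480.0/533000 = 0.012158 A.
I_in = I_out × N_out/N_in = 0.012158 × 4914/182 = 0.32826 A.
P = V_in I_in = 240 × 0.32826 = 78.8 W.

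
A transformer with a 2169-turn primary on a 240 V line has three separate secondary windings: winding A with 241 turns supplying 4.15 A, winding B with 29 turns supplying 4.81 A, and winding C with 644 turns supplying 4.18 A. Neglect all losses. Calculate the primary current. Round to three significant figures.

I_p ≈ 1.77 A

V_A = 240 × 241/2169 = 26.667 V; V_B = 240 × 29/2169 = 3.2089 V; V_C = 240 × 644/2169 = 71.259 V.
P_out = V_A I_A + V_B I_B + V_C I_C = 26.667×4.15 + 3.2089×4.81 + 71.259×4.18 = 110.67 + 15.435 + 297.86 = 423.96 W.
Ideal ⇒ P_in = P_out, so I_p = P_out/V_p = 423.96/240 = 1.77 A.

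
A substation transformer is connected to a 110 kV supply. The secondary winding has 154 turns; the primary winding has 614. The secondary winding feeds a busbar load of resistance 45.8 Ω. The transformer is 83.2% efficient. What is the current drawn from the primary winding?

I_p ≈ 182 A

V_s = 110000 × 154/614 = 27590 V.
I_s = V_s/R = 27590/45.8 = 602.39 A.
P_out = V_s I_s = 27590 × 602.39 = 1.6620×10^7 W.
P_in = P_out/η = 1.6620×10^7/0.832 = 1.9976×10^7 W.
I_p = P_in/V_p = 1.9976×10^7/110000 = 182 A.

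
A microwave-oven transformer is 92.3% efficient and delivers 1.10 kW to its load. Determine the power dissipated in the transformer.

P_loss ≈ 91.8 W

P_in = P_out/η = 1100/0.923 = 1191.77 W.
P_loss = P_in − P_out = 1191.77 − 1100 = 91.8 W.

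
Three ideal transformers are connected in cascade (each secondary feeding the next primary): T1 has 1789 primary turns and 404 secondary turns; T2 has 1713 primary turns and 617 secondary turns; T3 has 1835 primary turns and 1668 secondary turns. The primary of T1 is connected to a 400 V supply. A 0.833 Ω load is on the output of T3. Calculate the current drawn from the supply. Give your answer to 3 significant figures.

I_supply ≈ 2.63 A

Secondary of T1: V = 400.00 × 404/1789 = 90.330 V.
Secondary of T2: V = 90.330 × 617/1713 = 32.536 V.
Secondary of T3: V = 32.536 × 1668/1835 = 29.575 V.
I_load = 29.575/0.833 = 35.504 A, so P_out = 29.575 × 35.504 = 1050.0 W.
All ideal ⇒ P_in = P_out, so I_supply = 1050.0/400 = 2.63 A.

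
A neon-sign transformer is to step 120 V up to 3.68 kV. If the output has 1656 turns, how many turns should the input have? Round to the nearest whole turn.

N_in/N_out = V_in/V_out, so N_in = 1656 × 120/3680 = 54.0 ≈ 54 turns.

N_in = 54 turns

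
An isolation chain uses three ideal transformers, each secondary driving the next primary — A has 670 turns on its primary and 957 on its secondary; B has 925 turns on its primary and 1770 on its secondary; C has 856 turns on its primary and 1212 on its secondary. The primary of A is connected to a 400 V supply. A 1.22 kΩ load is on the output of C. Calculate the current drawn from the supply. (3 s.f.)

I_supply ≈ 4.91 A

After A: V = 400.00 × 957/670 = 571.34 V.
After B: V = 571.34 × 1770/925 = 1093.3 V.
After C: V = 1093.3 × 1212/856 = 1548.0 V.
I_load = 1548.0/1220 = 1.2688 A, so P_out = 1548.0 × 1.2688 = 1964.1 W.
All ideal ⇒ P_in = P_out, so I_supply = 1964.1/400 = 4.91 A.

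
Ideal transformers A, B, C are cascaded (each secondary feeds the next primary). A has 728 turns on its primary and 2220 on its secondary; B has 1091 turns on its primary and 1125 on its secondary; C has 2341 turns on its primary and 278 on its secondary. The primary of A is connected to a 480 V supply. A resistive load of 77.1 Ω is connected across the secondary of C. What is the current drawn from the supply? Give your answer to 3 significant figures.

I_supply ≈ 0.868 A

Secondary of A: V = 480.00 × 2220/728 = 1463.7 V.
Secondary of B: V = 1463.7 × 1125/1091 = 1509.4 V.
Secondary of C: V = 1509.4 × 278/2341 = 179.24 V.
I_load = 179.24/77.1 = 2.3248 A, so P_out = 179.24 × 2.3248 = 416.69 W.
All ideal ⇒ P_in = P_out, so I_supply = 416.69/480 = 0.868 A.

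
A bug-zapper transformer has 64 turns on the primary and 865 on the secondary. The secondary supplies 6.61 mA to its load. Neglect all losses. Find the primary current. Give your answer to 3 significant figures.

I_p ≈ 0.0893 A

For an ideal transformer I_p/I_s = N_s/N_p, so I_p = 0.00661 × 865/64 = 0.0893 A.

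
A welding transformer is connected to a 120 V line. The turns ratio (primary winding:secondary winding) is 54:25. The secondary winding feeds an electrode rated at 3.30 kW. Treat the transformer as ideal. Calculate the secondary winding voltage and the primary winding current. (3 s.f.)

V_s = V_p × N_s/N_p = 120 × 25/54 = 55.556 V.
I_s = P/V_s = 3300/55.556 = 59.400 A.
I_p = I_s × N_s/N_p = 59.400 × 25/54 = 27.5 A.

V_s ≈ 55.6 V, I_p ≈ 27.5 A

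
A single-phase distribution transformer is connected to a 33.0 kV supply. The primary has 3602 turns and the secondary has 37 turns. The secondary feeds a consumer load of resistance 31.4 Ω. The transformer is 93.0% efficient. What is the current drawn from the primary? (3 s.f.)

I_p ≈ 0.119 A

V_s = 33000 × 37/3602 = 338.98 V.
I_s = V_s/R = 338.98/31.4 = 10.795 A.
P_out = V_s I_s = 338.98 × 10.795 = 3659.4 W.
P_in = P_out/η = 3659.4/0.930 = 3934.9 W.
I_p = P_in/V_p = 3934.9/33000 = 0.119 A.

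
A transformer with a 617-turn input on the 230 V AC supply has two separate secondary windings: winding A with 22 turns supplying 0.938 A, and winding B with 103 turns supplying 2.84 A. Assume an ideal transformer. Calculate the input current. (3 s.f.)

V_A = 230 × 22/617 = 8.2010 V; V_B = 230 × 103/617 = 38.395 V.
P_out = V_A I_A + V_B I_B = 8.2010×0.938 + 38.395×2.84 = 7.6925 + 109.04 = 116.74 W.
Ideal ⇒ P_in = P_out, so I_in = P_out/V_in = 116.74/230 = 0.508 A.

I_in ≈ 0.508 A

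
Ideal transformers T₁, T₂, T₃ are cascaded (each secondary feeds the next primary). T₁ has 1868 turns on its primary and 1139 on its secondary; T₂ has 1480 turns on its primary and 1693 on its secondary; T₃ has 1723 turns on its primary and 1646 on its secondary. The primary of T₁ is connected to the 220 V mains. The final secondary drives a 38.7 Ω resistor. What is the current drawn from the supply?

I_supply ≈ 2.52 A

After T₁: V = 220.00 × 1139/1868 = 134.14 V.
After T₂: V = 134.14 × 1693/1480 = 153.45 V.
After T₃: V = 153.45 × 1646/1723 = 146.59 V.
I_load = 146.59/38.7 = 3.7879 A, so P_out = 146.59 × 3.7879 = 555.27 W.
All ideal ⇒ P_in = P_out, so I_supply = 555.27/220 = 2.52 A.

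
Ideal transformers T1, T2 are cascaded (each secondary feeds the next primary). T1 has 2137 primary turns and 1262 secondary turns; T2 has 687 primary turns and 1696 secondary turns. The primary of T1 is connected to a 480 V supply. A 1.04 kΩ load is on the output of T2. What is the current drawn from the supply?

I_supply ≈ 0.981 A

Secondary of T1: V = 480.00 × 1262/2137 = 283.46 V.
Secondary of T2: V = 283.46 × 1696/687 = 699.79 V.
I_load = 699.79/1040 = 0.67287 A, so P_out = 699.79 × 0.67287 = 470.87 W.
All ideal ⇒ P_in = P_out, so I_supply = 470.87/480 = 0.981 A.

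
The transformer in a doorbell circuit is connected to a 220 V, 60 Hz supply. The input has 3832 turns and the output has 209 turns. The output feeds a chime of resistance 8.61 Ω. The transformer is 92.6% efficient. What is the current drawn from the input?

I_in ≈ 0.0821 A

V_out = 220 × 209/3832 = 11.999 V.
I_out = V_out/R = 11.999/8.61 = 1.3936 A.
P_out = V_out I_out = 11.999 × 1.3936 = 16.722 W.
P_in = P_out/η = 16.722/0.926 = 18.058 W.
I_in = P_in/V_in = 18.058/220 = 0.0821 A.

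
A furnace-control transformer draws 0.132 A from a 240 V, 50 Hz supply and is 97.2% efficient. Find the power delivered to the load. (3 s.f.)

P_out ≈ 30.8 W

P_in = V_p I_p = 240 × 0.132 = 31.680 W.
P_out = η P_in = 0.972 × 31.680 = 30.8 W.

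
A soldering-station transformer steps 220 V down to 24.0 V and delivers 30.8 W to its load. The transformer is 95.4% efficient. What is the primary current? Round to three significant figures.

I_p ≈ 0.147 A

P_in = P_out/η = 30.8/0.954 = 32.285 W.
I_p = P_in/V_p = 32.285/220 = 0.147 A.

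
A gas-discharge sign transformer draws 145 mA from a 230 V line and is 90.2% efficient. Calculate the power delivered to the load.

P_out ≈ 30.1 W

P_in = V_p I_p = 230 × 0.145 = 33.350 W.
P_out = η P_in = 0.902 × 33.350 = 30.1 W.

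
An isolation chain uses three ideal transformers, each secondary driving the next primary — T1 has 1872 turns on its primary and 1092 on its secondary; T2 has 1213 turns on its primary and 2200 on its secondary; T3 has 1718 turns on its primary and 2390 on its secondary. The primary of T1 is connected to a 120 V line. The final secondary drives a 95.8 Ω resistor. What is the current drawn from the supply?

I_supply ≈ 2.71 A

After T1: V = 120.00 × 1092/1872 = 70.000 V.
After T2: V = 70.000 × 2200/1213 = 126.96 V.
After T3: V = 126.96 × 2390/1718 = 176.62 V.
I_load = 176.62/95.8 = 1.8436 A, so P_out = 176.62 × 1.8436 = 325.61 W.
All ideal ⇒ P_in = P_out, so I_supply = 325.61/120 = 2.71 A.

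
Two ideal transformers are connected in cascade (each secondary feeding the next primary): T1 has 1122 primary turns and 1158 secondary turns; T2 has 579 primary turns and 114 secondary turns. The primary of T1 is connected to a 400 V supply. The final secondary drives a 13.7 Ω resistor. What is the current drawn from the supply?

I_supply ≈ 1.21 A

After T1: V = 400.00 × 1158/1122 = 412.83 V.
After T2: V = 412.83 × 114/579 = 81.283 V.
I_load = 81.283/13.7 = 5.9331 A, so P_out = 81.283 × 5.9331 = 482.26 W.
All ideal ⇒ P_in = P_out, so I_supply = 482.26/400 = 1.21 A.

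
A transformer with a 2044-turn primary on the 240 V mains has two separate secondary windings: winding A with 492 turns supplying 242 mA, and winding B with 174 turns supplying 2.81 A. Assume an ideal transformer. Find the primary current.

I_p ≈ 0.297 A

V_A = 240 × 492/2044 = 57.769 V; V_B = 240 × 174/2044 = 20.431 V.
P_out = V_A I_A + V_B I_B = 57.769×0.242 + 20.431×2.81 = 13.980 + 57.410 = 71.390 W.
Ideal ⇒ P_in = P_out, so I_p = P_out/V_p = 71.390/240 = 0.297 A.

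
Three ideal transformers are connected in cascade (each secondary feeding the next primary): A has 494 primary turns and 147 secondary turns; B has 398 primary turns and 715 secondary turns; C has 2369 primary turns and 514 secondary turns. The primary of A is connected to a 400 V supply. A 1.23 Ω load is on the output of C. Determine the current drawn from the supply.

Secondary of A: V = 400.00 × 147/494 = 119.03 V.
Secondary of B: V = 119.03 × 715/398 = 213.83 V.
Secondary of C: V = 213.83 × 514/2369 = 46.395 V.
I_load = 46.395/1.23 = 37.720 A, so P_out = 46.395 × 37.720 = 1750.0 W.
All ideal ⇒ P_in = P_out, so I_supply = 1750.0/400 = 4.37 A.

I_supply ≈ 4.37 A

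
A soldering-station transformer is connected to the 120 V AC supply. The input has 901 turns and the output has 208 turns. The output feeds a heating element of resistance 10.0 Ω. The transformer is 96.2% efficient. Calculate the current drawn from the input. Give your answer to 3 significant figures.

V_out = 120 × 208/901 = 27.703 V.
I_out = V_out/R = 27.703/10.0 = 2.7703 A.
P_out = V_out I_out = 27.703 × 2.7703 = 76.743 W.
P_in = P_out/η = 76.743/0.962 = 79.775 W.
I_in = P_in/V_in = 79.775/120 = 0.665 A.

I_in ≈ 0.665 A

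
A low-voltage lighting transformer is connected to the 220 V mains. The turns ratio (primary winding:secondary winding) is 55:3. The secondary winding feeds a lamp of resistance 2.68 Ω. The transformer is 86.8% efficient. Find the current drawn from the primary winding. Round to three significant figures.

V_s = 220 × 3/55 = 12.000 V.
I_s = V_s/R = 12.000/2.68 = 4.4776 A.
P_out = V_s I_s = 12.000 × 4.4776 = 53.731 W.
P_in = P_out/η = 53.731/0.868 = 61.902 W.
I_p = P_in/V_p = 61.902/220 = 0.281 A.

I_p ≈ 0.281 A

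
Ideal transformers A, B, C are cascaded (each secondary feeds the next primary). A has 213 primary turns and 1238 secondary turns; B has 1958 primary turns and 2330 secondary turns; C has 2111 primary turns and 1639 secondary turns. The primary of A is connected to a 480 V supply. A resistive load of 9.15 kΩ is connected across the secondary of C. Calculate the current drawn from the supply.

I_supply ≈ 1.51 A

Secondary of A: V = 480.00 × 1238/213 = 2789.9 V.
Secondary of B: V = 2789.9 × 2330/1958 = 3319.9 V.
Secondary of C: V = 3319.9 × 1639/2111 = 2577.6 V.
I_load = 2577.6/9150 = 0.28171 A, so P_out = 2577.6 × 0.28171 = 726.12 W.
All ideal ⇒ P_in = P_out, so I_supply = 726.12/480 = 1.51 A.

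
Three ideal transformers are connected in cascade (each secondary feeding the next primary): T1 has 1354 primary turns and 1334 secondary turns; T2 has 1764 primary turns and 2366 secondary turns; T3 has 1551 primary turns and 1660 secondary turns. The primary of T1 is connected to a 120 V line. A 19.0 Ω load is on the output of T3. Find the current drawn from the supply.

After T1: V = 120.00 × 1334/1354 = 118.23 V.
After T2: V = 118.23 × 2366/1764 = 158.57 V.
After T3: V = 158.57 × 1660/1551 = 169.72 V.
I_load = 169.72/19.0 = 8.9326 A, so P_out = 169.72 × 8.9326 = 1516.0 W.
All ideal ⇒ P_in = P_out, so I_supply = 1516.0/120 = 12.6 A.

I_supply ≈ 12.6 A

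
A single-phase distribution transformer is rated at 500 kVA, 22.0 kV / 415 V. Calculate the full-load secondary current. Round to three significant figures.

I_s ≈ 1200 A

I_s = S/V_s = 500000/415 = 1200 A.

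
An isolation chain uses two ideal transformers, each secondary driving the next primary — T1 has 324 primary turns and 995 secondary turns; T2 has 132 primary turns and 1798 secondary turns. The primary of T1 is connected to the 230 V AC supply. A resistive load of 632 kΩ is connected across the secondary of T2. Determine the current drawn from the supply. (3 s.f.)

I_supply ≈ 0.637 A

Secondary of T1: V = 230.00 × 995/324 = 706.33 V.
Secondary of T2: V = 706.33 × 1798/132 = 9621.0 V.
I_load = 9621.0/632000 = 0.015223 A, so P_out = 9621.0 × 0.015223 = 146.46 W.
All ideal ⇒ P_in = P_out, so I_supply = 146.46/230 = 0.637 A.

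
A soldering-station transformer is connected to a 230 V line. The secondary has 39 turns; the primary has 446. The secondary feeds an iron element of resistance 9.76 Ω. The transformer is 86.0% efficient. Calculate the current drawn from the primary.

V_s = 230 × 39/446 = 20.112 V.
I_s = V_s/R = 20.112/9.76 = 2.0607 A.
P_out = V_s I_s = 20.112 × 2.0607 = 41.444 W.
P_in = P_out/η = 41.444/0.860 = 48.191 W.
I_p = P_in/V_p = 48.191/230 = 0.210 A.

I_p ≈ 0.210 A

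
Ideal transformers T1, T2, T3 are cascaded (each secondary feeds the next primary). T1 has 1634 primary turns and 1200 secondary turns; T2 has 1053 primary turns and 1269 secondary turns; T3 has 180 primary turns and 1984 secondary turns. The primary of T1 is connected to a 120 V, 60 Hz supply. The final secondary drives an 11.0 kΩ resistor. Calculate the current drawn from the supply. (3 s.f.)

After T1: V = 120.00 × 1200/1634 = 88.127 V.
After T2: V = 88.127 × 1269/1053 = 106.20 V.
After T3: V = 106.20 × 1984/180 = 1170.6 V.
I_load = 1170.6/11000 = 0.10642 A, so P_out = 1170.6 × 0.10642 = 124.58 W.
All ideal ⇒ P_in = P_out, so I_supply = 124.58/120 = 1.04 A.

I_supply ≈ 1.04 A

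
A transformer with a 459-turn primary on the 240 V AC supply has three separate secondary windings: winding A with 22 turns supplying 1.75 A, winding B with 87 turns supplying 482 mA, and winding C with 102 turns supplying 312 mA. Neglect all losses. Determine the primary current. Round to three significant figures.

V_A = 240 × 22/459 = 11.503 V; V_B = 240 × 87/459 = 45.490 V; V_C = 240 × 102/459 = 53.333 V.
P_out = V_A I_A + V_B I_B + V_C I_C = 11.503×1.75 + 45.490×0.482 + 53.333×0.312 = 20.131 + 21.926 + 16.640 = 58.697 W.
Ideal ⇒ P_in = P_out, so I_p = P_out/V_p = 58.697/240 = 0.245 A.

I_p ≈ 0.245 A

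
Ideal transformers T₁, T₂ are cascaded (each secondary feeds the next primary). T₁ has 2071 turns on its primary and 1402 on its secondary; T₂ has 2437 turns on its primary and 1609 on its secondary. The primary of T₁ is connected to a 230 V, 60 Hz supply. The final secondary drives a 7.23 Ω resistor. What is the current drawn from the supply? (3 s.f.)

I_supply ≈ 6.36 A

After T₁: V = 230.00 × 1402/2071 = 155.70 V.
After T₂: V = 155.70 × 1609/2437 = 102.80 V.
I_load = 102.80/7.23 = 14.219 A, so P_out = 102.80 × 14.219 = 1461.7 W.
All ideal ⇒ P_in = P_out, so I_supply = 1461.7/230 = 6.36 A.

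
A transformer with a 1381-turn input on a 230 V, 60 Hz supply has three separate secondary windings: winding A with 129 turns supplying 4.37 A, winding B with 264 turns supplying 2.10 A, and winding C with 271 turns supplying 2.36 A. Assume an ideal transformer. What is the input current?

V_A = 230 × 129/1381 = 21.484 V; V_B = 230 × 264/1381 = 43.968 V; V_C = 230 × 271/1381 = 45.134 V.
P_out = V_A I_A + V_B I_B + V_C I_C = 21.484×4.37 + 43.968×2.10 + 45.134×2.36 = 93.887 + 92.333 + 106.52 = 292.74 W.
Ideal ⇒ P_in = P_out, so I_in = P_out/V_in = 292.74/230 = 1.27 A.

I_in ≈ 1.27 A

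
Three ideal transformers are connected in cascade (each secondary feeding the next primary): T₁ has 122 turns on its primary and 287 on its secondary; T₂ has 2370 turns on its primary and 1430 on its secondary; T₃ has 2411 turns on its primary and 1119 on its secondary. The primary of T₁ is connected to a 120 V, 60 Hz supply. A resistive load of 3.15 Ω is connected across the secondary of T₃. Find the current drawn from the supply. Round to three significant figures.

After T₁: V = 120.00 × 287/122 = 282.30 V.
After T₂: V = 282.30 × 1430/2370 = 170.33 V.
After T₃: V = 170.33 × 1119/2411 = 79.054 V.
I_load = 79.054/3.15 = 25.097 A, so P_out = 79.054 × 25.097 = 1984.0 W.
All ideal ⇒ P_in = P_out, so I_supply = 1984.0/120 = 16.5 A.

I_supply ≈ 16.5 A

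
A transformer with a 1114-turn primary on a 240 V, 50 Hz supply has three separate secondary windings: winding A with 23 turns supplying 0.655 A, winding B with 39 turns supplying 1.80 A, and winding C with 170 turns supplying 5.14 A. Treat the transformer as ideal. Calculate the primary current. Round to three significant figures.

I_p ≈ 0.861 A

V_A = 240 × 23/1114 = 4.9551 V; V_B = 240 × 39/1114 = 8.4022 V; V_C = 240 × 170/1114 = 36.625 V.
P_out = V_A I_A + V_B I_B + V_C I_C = 4.9551×0.655 + 8.4022×1.80 + 36.625×5.14 = 3.2456 + 15.124 + 188.25 = 206.62 W.
Ideal ⇒ P_in = P_out, so I_p = P_out/V_p = 206.62/240 = 0.861 A.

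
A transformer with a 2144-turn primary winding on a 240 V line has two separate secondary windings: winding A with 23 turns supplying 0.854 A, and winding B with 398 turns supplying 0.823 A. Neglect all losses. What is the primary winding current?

I_p ≈ 0.162 A

V_A = 240 × 23/2144 = 2.5746 V; V_B = 240 × 398/2144 = 44.552 V.
P_out = V_A I_A + V_B I_B = 2.5746×0.854 + 44.552×0.823 = 2.1987 + 36.666 = 38.865 W.
Ideal ⇒ P_in = P_out, so I_p = P_out/V_p = 38.865/240 = 0.162 A.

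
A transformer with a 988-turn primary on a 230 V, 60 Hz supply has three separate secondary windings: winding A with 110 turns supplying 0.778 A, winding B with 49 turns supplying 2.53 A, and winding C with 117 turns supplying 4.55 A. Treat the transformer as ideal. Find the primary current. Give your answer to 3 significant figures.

I_p ≈ 0.751 A

V_A = 230 × 110/988 = 25.607 V; V_B = 230 × 49/988 = 11.407 V; V_C = 230 × 117/988 = 27.237 V.
P_out = V_A I_A + V_B I_B + V_C I_C = 25.607×0.778 + 11.407×2.53 + 27.237×4.55 = 19.922 + 28.859 + 123.93 = 172.71 W.
Ideal ⇒ P_in = P_out, so I_p = P_out/V_p = 172.71/230 = 0.751 A.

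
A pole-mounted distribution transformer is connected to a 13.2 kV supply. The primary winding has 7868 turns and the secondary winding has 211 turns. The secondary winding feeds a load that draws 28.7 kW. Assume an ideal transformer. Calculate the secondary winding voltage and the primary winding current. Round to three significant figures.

V_s ≈ 354 V, I_p ≈ 2.17 A

V_s = V_p × N_s/N_p = 13200 × 211/7868 = 353.99 V.
I_s = P/V_s = 28700/353.99 = 81.076 A.
I_p = I_s × N_s/N_p = 81.076 × 211/7868 = 2.17 A.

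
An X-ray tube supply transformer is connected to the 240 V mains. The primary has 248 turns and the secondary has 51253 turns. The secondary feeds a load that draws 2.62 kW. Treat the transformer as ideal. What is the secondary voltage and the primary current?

V_s ≈ 49600 V, I_p ≈ 10.9 A

V_s = V_p × N_s/N_p = 240 × 51253/248 = 49600 V.
I_s = P/V_s = 2620/49600 = 0.052823 A.
I_p = I_s × N_s/N_p = 0.052823 × 51253/248 = 10.9 A.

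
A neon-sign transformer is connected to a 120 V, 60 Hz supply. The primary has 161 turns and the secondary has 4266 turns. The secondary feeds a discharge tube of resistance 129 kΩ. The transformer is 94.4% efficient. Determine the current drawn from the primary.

V_s = 120 × 4266/161 = 3179.6 V.
I_s = V_s/R = 3179.6/129000 = 0.024648 A.
P_out = V_s I_s = 3179.6 × 0.024648 = 78.372 W.
P_in = P_out/η = 78.372/0.944 = 83.022 W.
I_p = P_in/V_p = 83.022/120 = 0.692 A.

I_p ≈ 0.692 A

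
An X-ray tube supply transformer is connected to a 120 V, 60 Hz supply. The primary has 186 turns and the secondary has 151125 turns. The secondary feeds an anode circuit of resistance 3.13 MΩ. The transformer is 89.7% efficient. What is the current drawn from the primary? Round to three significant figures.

I_p ≈ 28.2 A

V_s = 120 × 151125/186 = 97500 V.
I_s = V_s/R = 97500/(3.13×10^6) = 0.031150 A.
P_out = V_s I_s = 97500 × 0.031150 = 3037.1 W.
P_in = P_out/η = 3037.1/0.897 = 3385.9 W.
I_p = P_in/V_p = 3385.9/120 = 28.2 A.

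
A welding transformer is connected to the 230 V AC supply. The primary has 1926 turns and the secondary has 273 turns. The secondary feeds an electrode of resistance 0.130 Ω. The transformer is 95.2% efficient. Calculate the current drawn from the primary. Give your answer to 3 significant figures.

I_p ≈ 37.3 A

V_s = 230 × 273/1926 = 32.601 V.
I_s = V_s/R = 32.601/0.130 = 250.78 A.
P_out = V_s I_s = 32.601 × 250.78 = 8175.7 W.
P_in = P_out/η = 8175.7/0.952 = 8587.9 W.
I_p = P_in/V_p = 8587.9/230 = 37.3 A.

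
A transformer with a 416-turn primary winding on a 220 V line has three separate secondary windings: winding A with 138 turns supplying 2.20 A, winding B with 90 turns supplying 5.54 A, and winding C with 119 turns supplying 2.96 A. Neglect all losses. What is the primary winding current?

I_p ≈ 2.78 A

V_A = 220 × 138/416 = 72.981 V; V_B = 220 × 90/416 = 47.596 V; V_C = 220 × 119/416 = 62.933 V.
P_out = V_A I_A + V_B I_B + V_C I_C = 72.981×2.20 + 47.596×5.54 + 62.933×2.96 = 160.56 + 263.68 + 186.28 = 610.52 W.
Ideal ⇒ P_in = P_out, so I_p = P_out/V_p = 610.52/220 = 2.78 A.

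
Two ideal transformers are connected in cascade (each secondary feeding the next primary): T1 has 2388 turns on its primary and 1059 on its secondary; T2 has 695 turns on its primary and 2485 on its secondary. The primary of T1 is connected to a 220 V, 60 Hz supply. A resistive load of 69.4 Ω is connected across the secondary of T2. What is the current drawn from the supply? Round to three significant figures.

I_supply ≈ 7.97 A

After T1: V = 220.00 × 1059/2388 = 97.563 V.
After T2: V = 97.563 × 2485/695 = 348.84 V.
I_load = 348.84/69.4 = 5.0265 A, so P_out = 348.84 × 5.0265 = 1753.4 W.
All ideal ⇒ P_in = P_out, so I_supply = 1753.4/220 = 7.97 A.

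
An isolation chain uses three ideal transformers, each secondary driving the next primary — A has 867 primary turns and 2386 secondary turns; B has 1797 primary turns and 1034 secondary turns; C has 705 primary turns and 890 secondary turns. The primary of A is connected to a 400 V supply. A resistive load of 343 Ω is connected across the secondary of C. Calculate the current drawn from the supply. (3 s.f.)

Secondary of A: V = 400.00 × 2386/867 = 1100.8 V.
Secondary of B: V = 1100.8 × 1034/1797 = 633.41 V.
Secondary of C: V = 633.41 × 890/705 = 799.62 V.
I_load = 799.62/343 = 2.3313 A, so P_out = 799.62 × 2.3313 = 1864.1 W.
All ideal ⇒ P_in = P_out, so I_supply = 1864.1/400 = 4.66 A.

I_supply ≈ 4.66 A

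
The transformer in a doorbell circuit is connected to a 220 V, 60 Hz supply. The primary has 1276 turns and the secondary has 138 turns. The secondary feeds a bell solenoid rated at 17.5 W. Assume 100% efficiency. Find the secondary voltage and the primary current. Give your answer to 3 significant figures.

V_s = V_p × N_s/N_p = 220 × 138/1276 = 23.793 V.
I_s = P/V_s = 17.5/23.793 = 0.73551 A.
I_p = I_s × N_s/N_p = 0.73551 × 138/1276 = 0.0795 A.

V_s ≈ 23.8 V, I_p ≈ 0.0795 A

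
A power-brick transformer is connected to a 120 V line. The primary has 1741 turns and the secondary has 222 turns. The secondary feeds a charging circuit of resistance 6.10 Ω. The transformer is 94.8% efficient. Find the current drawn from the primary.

I_p ≈ 0.337 A

V_s = 120 × 222/1741 = 15.302 V.
I_s = V_s/R = 15.302/6.10 = 2.5085 A.
P_out = V_s I_s = 15.302 × 2.5085 = 38.383 W.
P_in = P_out/η = 38.383/0.948 = 40.489 W.
I_p = P_in/V_p = 40.489/120 = 0.337 A.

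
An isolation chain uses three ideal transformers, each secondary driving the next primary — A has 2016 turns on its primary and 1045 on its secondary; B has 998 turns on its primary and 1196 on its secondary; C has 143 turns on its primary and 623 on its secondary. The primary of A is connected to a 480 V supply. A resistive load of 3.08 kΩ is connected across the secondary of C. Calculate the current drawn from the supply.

I_supply ≈ 1.14 A

After A: V = 480.00 × 1045/2016 = 248.81 V.
After B: V = 248.81 × 1196/998 = 298.17 V.
After C: V = 298.17 × 623/143 = 1299.0 V.
I_load = 1299.0/3080 = 0.42176 A, so P_out = 1299.0 × 0.42176 = 547.88 W.
All ideal ⇒ P_in = P_out, so I_supply = 547.88/480 = 1.14 A.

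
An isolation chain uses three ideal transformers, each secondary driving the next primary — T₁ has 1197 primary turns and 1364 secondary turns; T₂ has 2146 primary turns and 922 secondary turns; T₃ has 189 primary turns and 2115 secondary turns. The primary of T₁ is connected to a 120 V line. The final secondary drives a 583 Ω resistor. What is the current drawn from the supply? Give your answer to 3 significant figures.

I_supply ≈ 6.18 A

Secondary of T₁: V = 120.00 × 1364/1197 = 136.74 V.
Secondary of T₂: V = 136.74 × 922/2146 = 58.749 V.
Secondary of T₃: V = 58.749 × 2115/189 = 657.43 V.
I_load = 657.43/583 = 1.1277 A, so P_out = 657.43 × 1.1277 = 741.37 W.
All ideal ⇒ P_in = P_out, so I_supply = 741.37/120 = 6.18 A.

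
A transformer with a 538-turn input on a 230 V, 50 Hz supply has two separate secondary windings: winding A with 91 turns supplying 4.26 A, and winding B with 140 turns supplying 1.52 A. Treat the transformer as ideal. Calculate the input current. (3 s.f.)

V_A = 230 × 91/538 = 38.903 V; V_B = 230 × 140/538 = 59.851 V.
P_out = V_A I_A + V_B I_B = 38.903×4.26 + 59.851×1.52 = 165.73 + 90.974 = 256.70 W.
Ideal ⇒ P_in = P_out, so I_in = P_out/V_in = 256.70/230 = 1.12 A.

I_in ≈ 1.12 A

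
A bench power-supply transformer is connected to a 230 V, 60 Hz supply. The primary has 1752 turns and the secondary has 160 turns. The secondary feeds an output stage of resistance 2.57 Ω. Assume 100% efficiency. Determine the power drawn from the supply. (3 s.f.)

V_s = V_p × N_s/N_p = 230 × 160/1752 = 21.005 V.
I_s = V_s/R = 21.005/2.57 = 8.1730 A.
I_p = I_s × N_s/N_p = 8.1730 × 160/1752 = 0.74639 A.
P = V_p I_p = 230 × 0.74639 = 172 W.

P ≈ 172 W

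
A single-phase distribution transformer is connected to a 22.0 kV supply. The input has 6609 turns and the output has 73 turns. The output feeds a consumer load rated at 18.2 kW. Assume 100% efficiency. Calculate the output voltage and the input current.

V_out = V_in × N_out/N_in = 22000 × 73/6609 = 243.00 V.
I_out = P/V_out = 18200/243.00 = 74.897 A.
I_in = I_out × N_out/N_in = 74.897 × 73/6609 = 0.827 A.

V_out ≈ 243 V, I_in ≈ 0.827 A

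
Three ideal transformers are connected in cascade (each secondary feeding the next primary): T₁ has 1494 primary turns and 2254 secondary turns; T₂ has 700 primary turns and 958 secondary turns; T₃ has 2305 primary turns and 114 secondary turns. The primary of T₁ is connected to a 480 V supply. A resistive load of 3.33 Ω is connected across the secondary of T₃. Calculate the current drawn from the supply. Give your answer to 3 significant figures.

Secondary of T₁: V = 480.00 × 2254/1494 = 724.18 V.
Secondary of T₂: V = 724.18 × 958/700 = 991.09 V.
Secondary of T₃: V = 991.09 × 114/2305 = 49.017 V.
I_load = 49.017/3.33 = 14.720 A, so P_out = 49.017 × 14.720 = 721.52 W.
All ideal ⇒ P_in = P_out, so I_supply = 721.52/480 = 1.50 A.

I_supply ≈ 1.50 A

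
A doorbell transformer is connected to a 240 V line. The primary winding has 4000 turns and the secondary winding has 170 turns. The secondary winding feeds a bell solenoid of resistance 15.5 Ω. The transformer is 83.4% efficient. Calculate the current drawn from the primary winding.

V_s = 240 × 170/4000 = 10.200 V.
I_s = V_s/R = 10.200/15.5 = 0.65806 A.
P_out = V_s I_s = 10.200 × 0.65806 = 6.7123 W.
P_in = P_out/η = 6.7123/0.834 = 8.0483 W.
I_p = P_in/V_p = 8.0483/240 = 0.0335 A.

I_p ≈ 0.0335 A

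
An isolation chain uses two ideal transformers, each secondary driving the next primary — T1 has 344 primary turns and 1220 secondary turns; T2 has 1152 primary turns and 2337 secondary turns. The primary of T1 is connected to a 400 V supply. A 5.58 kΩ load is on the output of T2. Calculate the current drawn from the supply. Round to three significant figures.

Secondary of T1: V = 400.00 × 1220/344 = 1418.6 V.
Secondary of T2: V = 1418.6 × 2337/1152 = 2877.8 V.
I_load = 2877.8/5580 = 0.51574 A, so P_out = 2877.8 × 0.51574 = 1484.2 W.
All ideal ⇒ P_in = P_out, so I_supply = 1484.2/400 = 3.71 A.

I_supply ≈ 3.71 A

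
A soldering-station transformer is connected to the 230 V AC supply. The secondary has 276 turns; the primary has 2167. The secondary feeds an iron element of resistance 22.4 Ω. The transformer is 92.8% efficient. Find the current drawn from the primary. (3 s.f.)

I_p ≈ 0.179 A

V_s = 230 × 276/2167 = 29.294 V.
I_s = V_s/R = 29.294/22.4 = 1.3078 A.
P_out = V_s I_s = 29.294 × 1.3078 = 38.310 W.
P_in = P_out/η = 38.310/0.928 = 41.282 W.
I_p = P_in/V_p = 41.282/230 = 0.179 A.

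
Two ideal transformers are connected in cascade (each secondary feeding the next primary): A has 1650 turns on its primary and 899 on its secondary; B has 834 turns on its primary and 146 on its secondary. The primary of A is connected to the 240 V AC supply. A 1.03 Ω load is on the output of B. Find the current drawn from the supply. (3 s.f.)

I_supply ≈ 2.12 A

Secondary of A: V = 240.00 × 899/1650 = 130.76 V.
Secondary of B: V = 130.76 × 146/834 = 22.891 V.
I_load = 22.891/1.03 = 22.225 A, so P_out = 22.891 × 22.225 = 508.76 W.
All ideal ⇒ P_in = P_out, so I_supply = 508.76/240 = 2.12 A.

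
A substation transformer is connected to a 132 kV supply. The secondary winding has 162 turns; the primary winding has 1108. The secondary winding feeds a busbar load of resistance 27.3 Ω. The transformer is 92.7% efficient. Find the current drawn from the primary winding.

V_s = 132000 × 162/1108 = 19300 V.
I_s = V_s/R = 19300/27.3 = 706.95 A.
P_out = V_s I_s = 19300 × 706.95 = 1.3644×10^7 W.
P_in = P_out/η = 1.3644×10^7/0.927 = 1.4718×10^7 W.
I_p = P_in/V_p = 1.4718×10^7/132000 = 112 A.

I_p ≈ 112 A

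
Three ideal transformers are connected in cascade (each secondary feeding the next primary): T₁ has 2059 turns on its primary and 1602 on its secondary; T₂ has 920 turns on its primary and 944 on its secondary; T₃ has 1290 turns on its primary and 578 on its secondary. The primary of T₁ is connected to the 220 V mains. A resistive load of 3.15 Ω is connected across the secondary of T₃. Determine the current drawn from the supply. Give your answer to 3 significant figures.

After T₁: V = 220.00 × 1602/2059 = 171.17 V.
After T₂: V = 171.17 × 944/920 = 175.64 V.
After T₃: V = 175.64 × 578/1290 = 78.696 V.
I_load = 78.696/3.15 = 24.983 A, so P_out = 78.696 × 24.983 = 1966.0 W.
All ideal ⇒ P_in = P_out, so I_supply = 1966.0/220 = 8.94 A.

I_supply ≈ 8.94 A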